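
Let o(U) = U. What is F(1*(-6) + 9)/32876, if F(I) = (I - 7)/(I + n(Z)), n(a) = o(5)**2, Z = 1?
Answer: -1/230132 ≈ -4.3453e-6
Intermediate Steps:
n(a) = 25 (n(a) = 5**2 = 25)
F(I) = (-7 + I)/(25 + I) (F(I) = (I - 7)/(I + 25) = (-7 + I)/(25 + I))
F(1*(-6) + 9)/32876 = ((-7 + (1*(-6) + 9))/(25 + (1*(-6) + 9)))/32876 = ((-7 + (-6 + 9))/(25 + (-6 + 9)))*(1/32876) = ((-7 + 3)/(25 + 3))*(1/32876) = (-4/28)*(1/32876) = ((1/28)*(-4))*(1/32876) = -1/7*1/32876 = -1/230132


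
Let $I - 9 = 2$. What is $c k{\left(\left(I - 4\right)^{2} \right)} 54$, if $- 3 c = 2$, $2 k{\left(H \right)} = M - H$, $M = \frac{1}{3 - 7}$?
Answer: $\frac{1773}{2} \approx 886.5$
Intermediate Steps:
$I = 11$ ($I = 9 + 2 = 11$)
$M = - \frac{1}{4}$ ($M = \frac{1}{-4} = - \frac{1}{4} \approx -0.25$)
$k{\left(H \right)} = - \frac{1}{8} - \frac{H}{2}$ ($k{\left(H \right)} = \frac{- \frac{1}{4} - H}{2} = - \frac{1}{8} - \frac{H}{2}$)
$c = - \frac{2}{3}$ ($c = \left(- \frac{1}{3}\right) 2 = - \frac{2}{3} \approx -0.66667$)
$c k{\left(\left(I - 4\right)^{2} \right)} 54 = - \frac{2 \left(- \frac{1}{8} - \frac{\left(11 - 4\right)^{2}}{2}\right)}{3} \cdot 54 = - \frac{2 \left(- \frac{1}{8} - \frac{7^{2}}{2}\right)}{3} \cdot 54 = - \frac{2 \left(- \frac{1}{8} - \frac{49}{2}\right)}{3} \cdot 54 = \left(- \frac{2}{3}\right) \left(- \frac{197}{8}\right) 54 = \frac{197}{12} \cdot 54 = \frac{1773}{2}$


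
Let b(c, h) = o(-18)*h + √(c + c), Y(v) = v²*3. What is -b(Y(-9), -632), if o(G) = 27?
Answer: 17064 - 9*√6 ≈ 17042.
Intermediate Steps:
Y(v) = 3*v²
b(c, h) = 27*h + √2*√c (b(c, h) = 27*h + √(c + c) = 27*h + √(2*c) = 27*h + √2*√c)
-b(Y(-9), -632) = -(27*(-632) + √2*√(3*(-9)²)) = -(-17064 + √2*√(3*81)) = -(-17064 + √2*√243) = -(-17064 + √2*(9*√3)) = -(-17064 + 9*√6) = 17064 - 9*√6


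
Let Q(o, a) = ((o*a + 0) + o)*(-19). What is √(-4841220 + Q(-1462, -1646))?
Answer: I*√50536030 ≈ 7108.9*I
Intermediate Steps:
Q(o, a) = -19*o - 19*a*o (Q(o, a) = ((a*o + 0) + o)*(-19) = (a*o + o)*(-19) = (o + a*o)*(-19) = -19*o - 19*a*o)
√(-4841220 + Q(-1462, -1646)) = √(-4841220 - 19*(-1462)*(1 - 1646)) = √(-4841220 - 19*(-1462)*(-1645)) = √(-4841220 - 45694810) = √(-50536030) = I*√50536030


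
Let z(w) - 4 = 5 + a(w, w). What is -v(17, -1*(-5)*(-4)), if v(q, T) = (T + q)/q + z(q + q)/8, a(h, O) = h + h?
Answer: -1285/136 ≈ -9.4485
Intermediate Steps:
a(h, O) = 2*h
z(w) = 9 + 2*w (z(w) = 4 + (5 + 2*w) = 9 + 2*w)
v(q, T) = 9/8 + q/2 + (T + q)/q (v(q, T) = (T + q)/q + (9 + 2*(q + q))/8 = (T + q)/q + (9 + 2*(2*q))*(⅛) = (T + q)/q + (9 + 4*q)*(⅛) = (T + q)/q + (9/8 + q/2) = 9/8 + q/2 + (T + q)/q)
-v(17, -1*(-5)*(-4)) = -(17/8 + (½)*17 + (-1*(-5)*(-4))/17) = -(17/8 + 17/2 + (5*(-4))*(1/17)) = -(17/8 + 17/2 - 20*1/17) = -(17/8 + 17/2 - 20/17) = -1*1285/136 = -1285/136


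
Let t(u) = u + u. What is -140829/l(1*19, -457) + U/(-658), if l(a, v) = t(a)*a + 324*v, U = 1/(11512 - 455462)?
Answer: 20569420440623/21521290454300 ≈ 0.95577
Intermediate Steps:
t(u) = 2*u
U = -1/443950 (U = 1/(-443950) = -1/443950 ≈ -2.2525e-6)
l(a, v) = 2*a**2 + 324*v (l(a, v) = (2*a)*a + 324*v = 2*a**2 + 324*v)
-140829/l(1*19, -457) + U/(-658) = -140829/(2*(1*19)**2 + 324*(-457)) - 1/443950/(-658) = -140829/(2*19**2 - 148068) - 1/443950*(-1/658) = -140829/(2*361 - 148068) + 1/292119100 = -140829/(722 - 148068) + 1/292119100 = -140829/(-147346) + 1/292119100 = -140829*(-1/147346) + 1/292119100 = 140829/147346 + 1/292119100 = 20569420440623/21521290454300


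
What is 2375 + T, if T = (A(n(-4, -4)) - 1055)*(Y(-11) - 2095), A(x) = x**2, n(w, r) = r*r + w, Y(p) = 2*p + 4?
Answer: 1927318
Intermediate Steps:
Y(p) = 4 + 2*p
n(w, r) = w + r**2 (n(w, r) = r**2 + w = w + r**2)
T = 1924943 (T = ((-4 + (-4)**2)**2 - 1055)*((4 + 2*(-11)) - 2095) = ((-4 + 16)**2 - 1055)*((4 - 22) - 2095) = (12**2 - 1055)*(-18 - 2095) = (144 - 1055)*(-2113) = -911*(-2113) = 1924943)
2375 + T = 2375 + 1924943 = 1927318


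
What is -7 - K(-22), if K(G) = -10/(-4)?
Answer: -19/2 ≈ -9.5000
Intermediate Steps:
K(G) = 5/2 (K(G) = -10*(-¼) = 5/2)
-7 - K(-22) = -7 - 1*5/2 = -7 - 5/2 = -19/2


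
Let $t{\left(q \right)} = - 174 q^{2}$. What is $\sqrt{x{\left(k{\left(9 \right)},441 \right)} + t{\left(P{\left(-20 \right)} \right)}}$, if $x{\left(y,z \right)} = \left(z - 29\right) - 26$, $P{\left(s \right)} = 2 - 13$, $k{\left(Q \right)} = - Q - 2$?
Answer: $2 i \sqrt{5167} \approx 143.76 i$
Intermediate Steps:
$k{\left(Q \right)} = -2 - Q$
$P{\left(s \right)} = -11$ ($P{\left(s \right)} = 2 - 13 = -11$)
$x{\left(y,z \right)} = -55 + z$ ($x{\left(y,z \right)} = \left(-29 + z\right) - 26 = -55 + z$)
$\sqrt{x{\left(k{\left(9 \right)},441 \right)} + t{\left(P{\left(-20 \right)} \right)}} = \sqrt{\left(-55 + 441\right) - 174 \left(-11\right)^{2}} = \sqrt{386 - 21054} = \sqrt{-20668} = 2 i \sqrt{5167}$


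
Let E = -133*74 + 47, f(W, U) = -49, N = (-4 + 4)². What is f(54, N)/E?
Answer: 49/9795 ≈ 0.0050026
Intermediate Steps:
N = 0 (N = 0² = 0)
E = -9795 (E = -9842 + 47 = -9795)
f(54, N)/E = -49/(-9795) = -49*(-1/9795) = 49/9795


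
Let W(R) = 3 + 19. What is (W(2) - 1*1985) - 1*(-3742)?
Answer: 1779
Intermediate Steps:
W(R) = 22
(W(2) - 1*1985) - 1*(-3742) = (22 - 1*1985) - 1*(-3742) = (22 - 1985) + 3742 = -1963 + 3742 = 1779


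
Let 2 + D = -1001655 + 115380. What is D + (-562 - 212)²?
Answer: -287201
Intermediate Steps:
D = -886277 (D = -2 + (-1001655 + 115380) = -2 - 886275 = -886277)
D + (-562 - 212)² = -886277 + (-562 - 212)² = -886277 + (-774)² = -886277 + 599076 = -287201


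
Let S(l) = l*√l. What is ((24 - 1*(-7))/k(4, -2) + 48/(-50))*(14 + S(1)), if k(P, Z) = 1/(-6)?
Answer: -14022/5 ≈ -2804.4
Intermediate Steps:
k(P, Z) = -⅙
S(l) = l^(3/2)
((24 - 1*(-7))/k(4, -2) + 48/(-50))*(14 + S(1)) = ((24 - 1*(-7))/(-⅙) + 48/(-50))*(14 + 1^(3/2)) = ((24 + 7)*(-6) + 48*(-1/50))*(14 + 1) = (31*(-6) - 24/25)*15 = (-186 - 24/25)*15 = -4674/25*15 = -14022/5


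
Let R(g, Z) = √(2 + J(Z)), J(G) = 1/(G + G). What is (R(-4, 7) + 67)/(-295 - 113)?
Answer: -67/408 - √406/5712 ≈ -0.16774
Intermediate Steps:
J(G) = 1/(2*G)
R(g, Z) = √(2 + 1/(2*Z))
(R(-4, 7) + 67)/(-295 - 113) = (√(8 + 2/7)/2 + 67)/(-295 - 113) = (√(8 + 2*(⅐))/2 + 67)/(-408) = (√(8 + 2/7)/2 + 67)*(-1/408) = (√(58/7)/2 + 67)*(-1/408) = ((√406/7)/2 + 67)*(-1/408) = (√406/14 + 67)*(-1/408) = (67 + √406/14)*(-1/408) = -67/408 - √406/5712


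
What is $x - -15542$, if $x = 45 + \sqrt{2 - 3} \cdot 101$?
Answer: $15587 + 101 i \approx 15587.0 + 101.0 i$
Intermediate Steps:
$x = 45 + 101 i$ ($x = 45 + \sqrt{-1} \cdot 101 = 45 + i 101 = 45 + 101 i \approx 45.0 + 101.0 i$)
$x - -15542 = \left(45 + 101 i\right) - -15542 = \left(45 + 101 i\right) + 15542 = 15587 + 101 i$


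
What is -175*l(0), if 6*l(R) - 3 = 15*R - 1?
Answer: -175/3 ≈ -58.333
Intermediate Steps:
l(R) = ⅓ + 5*R/2 (l(R) = ½ + (15*R - 1)/6 = ½ + (-1 + 15*R)/6 = ½ + (-⅙ + 5*R/2) = ⅓ + 5*R/2)
-175*l(0) = -175*(⅓ + (5/2)*0) = -175*(⅓ + 0) = -175*⅓ = -175/3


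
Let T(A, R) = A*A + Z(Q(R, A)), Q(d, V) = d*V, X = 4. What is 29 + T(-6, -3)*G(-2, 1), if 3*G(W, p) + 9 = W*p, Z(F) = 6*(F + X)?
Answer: -587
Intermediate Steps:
Q(d, V) = V*d
Z(F) = 24 + 6*F (Z(F) = 6*(F + 4) = 6*(4 + F) = 24 + 6*F)
G(W, p) = -3 + W*p/3 (G(W, p) = -3 + (W*p)/3 = -3 + W*p/3)
T(A, R) = 24 + A**2 + 6*A*R (T(A, R) = A*A + (24 + 6*(A*R)) = A**2 + (24 + 6*A*R) = 24 + A**2 + 6*A*R)
29 + T(-6, -3)*G(-2, 1) = 29 + (24 + (-6)**2 + 6*(-6)*(-3))*(-3 + (1/3)*(-2)*1) = 29 + (24 + 36 + 108)*(-3 - 2/3) = 29 + 168*(-11/3) = 29 - 616 = -587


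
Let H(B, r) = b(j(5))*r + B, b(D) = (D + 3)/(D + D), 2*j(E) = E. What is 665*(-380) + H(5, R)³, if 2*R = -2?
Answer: -252640681/1000 ≈ -2.5264e+5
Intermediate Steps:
R = -1 (R = (½)*(-2) = -1)
j(E) = E/2
b(D) = (3 + D)/(2*D) (b(D) = (3 + D)/((2*D)) = (3 + D)*(1/(2*D)) = (3 + D)/(2*D))
H(B, r) = B + 11*r/10 (H(B, r) = ((3 + (½)*5)/(2*(((½)*5))))*r + B = ((3 + 5/2)/(2*(5/2)))*r + B = ((½)*(⅖)*(11/2))*r + B = 11*r/10 + B = B + 11*r/10)
665*(-380) + H(5, R)³ = 665*(-380) + (5 + (11/10)*(-1))³ = -252700 + (5 - 11/10)³ = -252700 + (39/10)³ = -252700 + 59319/1000 = -252640681/1000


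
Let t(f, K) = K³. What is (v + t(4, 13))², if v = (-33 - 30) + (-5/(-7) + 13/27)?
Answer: 162854216704/35721 ≈ 4.5591e+6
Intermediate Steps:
v = -11681/189 (v = -63 + (-5*(-⅐) + 13*(1/27)) = -63 + (5/7 + 13/27) = -63 + 226/189 = -11681/189 ≈ -61.804)
(v + t(4, 13))² = (-11681/189 + 13³)² = (-11681/189 + 2197)² = (403552/189)² = 162854216704/35721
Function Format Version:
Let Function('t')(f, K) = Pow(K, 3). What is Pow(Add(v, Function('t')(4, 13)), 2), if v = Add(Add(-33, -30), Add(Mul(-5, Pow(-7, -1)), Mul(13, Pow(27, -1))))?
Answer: Rational(162854216704, 35721) ≈ 4.5591e+6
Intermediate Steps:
v = Rational(-11681, 189) (v = Add(-63, Add(Mul(-5, Rational(-1, 7)), Mul(13, Rational(1, 27)))) = Add(-63, Add(Rational(5, 7), Rational(13, 27))) = Add(-63, Rational(226, 189)) = Rational(-11681, 189) ≈ -61.804)
Pow(Add(v, Function('t')(4, 13)), 2) = Pow(Add(Rational(-11681, 189), Pow(13, 3)), 2) = Pow(Add(Rational(-11681, 189), 2197), 2) = Pow(Rational(403552, 189), 2) = Rational(162854216704, 35721)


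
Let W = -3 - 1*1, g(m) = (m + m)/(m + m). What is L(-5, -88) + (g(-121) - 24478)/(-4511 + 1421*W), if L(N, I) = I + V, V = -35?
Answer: -1229508/10195 ≈ -120.60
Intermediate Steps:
g(m) = 1 (g(m) = (2*m)/((2*m)) = (2*m)*(1/(2*m)) = 1)
W = -4 (W = -3 - 1 = -4)
L(N, I) = -35 + I (L(N, I) = I - 35 = -35 + I)
L(-5, -88) + (g(-121) - 24478)/(-4511 + 1421*W) = (-35 - 88) + (1 - 24478)/(-4511 + 1421*(-4)) = -123 - 24477/(-4511 - 5684) = -123 - 24477/(-10195) = -123 - 24477*(-1/10195) = -123 + 24477/10195 = -1229508/10195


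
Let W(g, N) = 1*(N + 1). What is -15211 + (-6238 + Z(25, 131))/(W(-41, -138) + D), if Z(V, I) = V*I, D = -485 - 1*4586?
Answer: -79215925/5208 ≈ -15210.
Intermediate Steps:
W(g, N) = 1 + N (W(g, N) = 1*(1 + N) = 1 + N)
D = -5071 (D = -485 - 4586 = -5071)
Z(V, I) = I*V
-15211 + (-6238 + Z(25, 131))/(W(-41, -138) + D) = -15211 + (-6238 + 131*25)/((1 - 138) - 5071) = -15211 + (-6238 + 3275)/(-137 - 5071) = -15211 - 2963/(-5208) = -15211 - 2963*(-1/5208) = -15211 + 2963/5208 = -79215925/5208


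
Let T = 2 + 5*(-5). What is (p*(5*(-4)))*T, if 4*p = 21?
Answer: 2415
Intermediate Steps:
T = -23 (T = 2 - 25 = -23)
p = 21/4 (p = (¼)*21 = 21/4 ≈ 5.2500)
(p*(5*(-4)))*T = (21*(5*(-4))/4)*(-23) = ((21/4)*(-20))*(-23) = -105*(-23) = 2415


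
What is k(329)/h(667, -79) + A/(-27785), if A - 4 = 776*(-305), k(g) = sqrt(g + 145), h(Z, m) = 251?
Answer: 236676/27785 + sqrt(474)/251 ≈ 8.6049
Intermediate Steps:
k(g) = sqrt(145 + g)
A = -236676 (A = 4 + 776*(-305) = 4 - 236680 = -236676)
k(329)/h(667, -79) + A/(-27785) = sqrt(145 + 329)/251 - 236676/(-27785) = sqrt(474)*(1/251) - 236676*(-1/27785) = sqrt(474)/251 + 236676/27785 = 236676/27785 + sqrt(474)/251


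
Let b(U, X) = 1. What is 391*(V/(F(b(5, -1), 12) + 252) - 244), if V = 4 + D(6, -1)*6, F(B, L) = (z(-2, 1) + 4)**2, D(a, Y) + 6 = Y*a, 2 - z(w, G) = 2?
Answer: -6398715/67 ≈ -95503.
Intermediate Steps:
z(w, G) = 0 (z(w, G) = 2 - 1*2 = 2 - 2 = 0)
D(a, Y) = -6 + Y*a
F(B, L) = 16 (F(B, L) = (0 + 4)**2 = 4**2 = 16)
V = -68 (V = 4 + (-6 - 1*6)*6 = 4 + (-6 - 6)*6 = 4 - 12*6 = 4 - 72 = -68)
391*(V/(F(b(5, -1), 12) + 252) - 244) = 391*(-68/(16 + 252) - 244) = 391*(-68/268 - 244) = 391*(-68*1/268 - 244) = 391*(-17/67 - 244) = 391*(-16365/67) = -6398715/67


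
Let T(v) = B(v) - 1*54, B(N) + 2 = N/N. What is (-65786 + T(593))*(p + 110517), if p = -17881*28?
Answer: 25687931991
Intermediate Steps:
B(N) = -1 (B(N) = -2 + N/N = -2 + 1 = -1)
p = -500668
T(v) = -55 (T(v) = -1 - 1*54 = -1 - 54 = -55)
(-65786 + T(593))*(p + 110517) = (-65786 - 55)*(-500668 + 110517) = -65841*(-390151) = 25687931991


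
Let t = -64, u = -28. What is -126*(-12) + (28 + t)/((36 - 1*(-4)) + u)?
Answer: 1509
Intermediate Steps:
-126*(-12) + (28 + t)/((36 - 1*(-4)) + u) = -126*(-12) + (28 - 64)/((36 - 1*(-4)) - 28) = 1512 - 36/((36 + 4) - 28) = 1512 - 36/(40 - 28) = 1512 - 36/12 = 1512 - 36*1/12 = 1512 - 3 = 1509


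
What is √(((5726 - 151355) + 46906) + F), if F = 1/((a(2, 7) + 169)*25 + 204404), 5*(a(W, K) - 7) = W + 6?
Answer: I*√1076471058982521/104422 ≈ 314.2*I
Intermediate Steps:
a(W, K) = 41/5 + W/5 (a(W, K) = 7 + (W + 6)/5 = 7 + (6 + W)/5 = 7 + (6/5 + W/5) = 41/5 + W/5)
F = 1/208844 (F = 1/(((41/5 + (⅕)*2) + 169)*25 + 204404) = 1/(((41/5 + ⅖) + 169)*25 + 204404) = 1/((43/5 + 169)*25 + 204404) = 1/((888/5)*25 + 204404) = 1/(4440 + 204404) = 1/208844 ≈ 4.7883e-6)
√(((5726 - 151355) + 46906) + F) = √(((5726 - 151355) + 46906) + 1/208844) = √((-145629 + 46906) + 1/208844) = √(-98723 + 1/208844) = √(-20617706211/208844) = I*√1076471058982521/104422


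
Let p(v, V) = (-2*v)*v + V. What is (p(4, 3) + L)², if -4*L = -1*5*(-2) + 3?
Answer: 16641/16 ≈ 1040.1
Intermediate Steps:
p(v, V) = V - 2*v² (p(v, V) = -2*v² + V = V - 2*v²)
L = -13/4 (L = -(-1*5*(-2) + 3)/4 = -(-5*(-2) + 3)/4 = -(10 + 3)/4 = -¼*13 = -13/4 ≈ -3.2500)
(p(4, 3) + L)² = ((3 - 2*4²) - 13/4)² = ((3 - 2*16) - 13/4)² = ((3 - 32) - 13/4)² = (-29 - 13/4)² = (-129/4)² = 16641/16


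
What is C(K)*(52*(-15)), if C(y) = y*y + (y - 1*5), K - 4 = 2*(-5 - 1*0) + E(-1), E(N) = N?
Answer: -28860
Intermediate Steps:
K = -7 (K = 4 + (2*(-5 - 1*0) - 1) = 4 + (2*(-5 + 0) - 1) = 4 + (2*(-5) - 1) = 4 + (-10 - 1) = 4 - 11 = -7)
C(y) = -5 + y + y² (C(y) = y² + (y - 5) = y² + (-5 + y) = -5 + y + y²)
C(K)*(52*(-15)) = (-5 - 7 + (-7)²)*(52*(-15)) = (-5 - 7 + 49)*(-780) = 37*(-780) = -28860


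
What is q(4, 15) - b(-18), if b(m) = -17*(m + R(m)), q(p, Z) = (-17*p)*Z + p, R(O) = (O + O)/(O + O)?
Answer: -1305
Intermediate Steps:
R(O) = 1 (R(O) = (2*O)/((2*O)) = (2*O)*(1/(2*O)) = 1)
q(p, Z) = p - 17*Z*p (q(p, Z) = -17*Z*p + p = p - 17*Z*p)
b(m) = -17 - 17*m (b(m) = -17*(m + 1) = -17*(1 + m) = -17 - 17*m)
q(4, 15) - b(-18) = 4*(1 - 17*15) - (-17 - 17*(-18)) = 4*(1 - 255) - (-17 + 306) = 4*(-254) - 1*289 = -1016 - 289 = -1305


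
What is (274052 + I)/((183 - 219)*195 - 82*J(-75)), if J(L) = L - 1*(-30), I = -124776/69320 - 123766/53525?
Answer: -4889471063/59412750 ≈ -82.297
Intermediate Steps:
I = -220111/53525 (I = -124776*1/69320 - 123766*1/53525 = -9/5 - 123766/53525 = -220111/53525 ≈ -4.1123)
J(L) = 30 + L (J(L) = L + 30 = 30 + L)
(274052 + I)/((183 - 219)*195 - 82*J(-75)) = (274052 - 220111/53525)/((183 - 219)*195 - 82*(30 - 75)) = 14668413189/(53525*(-36*195 - 82*(-45))) = 14668413189/(53525*(-7020 + 3690)) = (14668413189/53525)/(-3330) = (14668413189/53525)*(-1/3330) = -4889471063/59412750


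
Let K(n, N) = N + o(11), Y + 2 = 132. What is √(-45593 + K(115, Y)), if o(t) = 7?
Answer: 4*I*√2841 ≈ 213.2*I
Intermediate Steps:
Y = 130 (Y = -2 + 132 = 130)
K(n, N) = 7 + N (K(n, N) = N + 7 = 7 + N)
√(-45593 + K(115, Y)) = √(-45593 + (7 + 130)) = √(-45593 + 137) = √(-45456) = 4*I*√2841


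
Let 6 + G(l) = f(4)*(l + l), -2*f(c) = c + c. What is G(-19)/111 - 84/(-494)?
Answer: 40724/27417 ≈ 1.4854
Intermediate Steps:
f(c) = -c (f(c) = -(c + c)/2 = -c)
G(l) = -6 - 8*l (G(l) = -6 + (-1*4)*(l + l) = -6 - 8*l)
G(-19)/111 - 84/(-494) = (-6 - 8*(-19))/111 - 84/(-494) = (-6 + 152)*(1/111) - 84*(-1/494) = 146*(1/111) + 42/247 = 146/111 + 42/247 = 40724/27417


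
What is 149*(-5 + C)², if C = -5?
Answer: 14900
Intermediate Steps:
149*(-5 + C)² = 149*(-5 - 5)² = 149*(-10)² = 149*100 = 14900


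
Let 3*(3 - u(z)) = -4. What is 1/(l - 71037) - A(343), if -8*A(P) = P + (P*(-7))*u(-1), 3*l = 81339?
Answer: -165725255/131772 ≈ -1257.7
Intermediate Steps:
l = 27113 (l = (1/3)*81339 = 27113)
u(z) = 13/3 (u(z) = 3 - 1/3*(-4) = 3 + 4/3 = 13/3)
A(P) = 11*P/3 (A(P) = -(P + (P*(-7))*(13/3))/8 = -(P - 7*P*(13/3))/8 = -(P - 91*P/3)/8 = -(-11)*P/3 = 11*P/3)
1/(l - 71037) - A(343) = 1/(27113 - 71037) - 11*343/3 = 1/(-43924) - 1*3773/3 = -1/43924 - 3773/3 = -165725255/131772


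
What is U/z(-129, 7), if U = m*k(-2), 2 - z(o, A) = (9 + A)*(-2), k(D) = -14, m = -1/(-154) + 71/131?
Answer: -11065/48994 ≈ -0.22584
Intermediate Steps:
m = 11065/20174 (m = -1*(-1/154) + 71*(1/131) = 1/154 + 71/131 = 11065/20174 ≈ 0.54848)
z(o, A) = 20 + 2*A (z(o, A) = 2 - (9 + A)*(-2) = 2 - (-18 - 2*A) = 2 + (18 + 2*A) = 20 + 2*A)
U = -11065/1441 (U = (11065/20174)*(-14) = -11065/1441 ≈ -7.6787)
U/z(-129, 7) = -11065/(1441*(20 + 2*7)) = -11065/(1441*(20 + 14)) = -11065/1441/34 = -11065/1441*1/34 = -11065/48994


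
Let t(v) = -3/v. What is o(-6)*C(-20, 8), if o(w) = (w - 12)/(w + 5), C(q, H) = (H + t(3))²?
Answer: 882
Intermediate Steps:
C(q, H) = (-1 + H)² (C(q, H) = (H - 3/3)² = (H - 3*⅓)² = (H - 1)² = (-1 + H)²)
o(w) = (-12 + w)/(5 + w)
o(-6)*C(-20, 8) = ((-12 - 6)/(5 - 6))*(-1 + 8)² = (-18/(-1))*7² = -1*(-18)*49 = 18*49 = 882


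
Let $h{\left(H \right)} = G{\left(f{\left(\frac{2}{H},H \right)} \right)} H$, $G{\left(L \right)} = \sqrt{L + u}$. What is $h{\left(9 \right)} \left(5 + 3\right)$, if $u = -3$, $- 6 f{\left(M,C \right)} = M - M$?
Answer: $72 i \sqrt{3} \approx 124.71 i$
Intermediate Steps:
$f{\left(M,C \right)} = 0$ ($f{\left(M,C \right)} = - \frac{M - M}{6} = \left(- \frac{1}{6}\right) 0 = 0$)
$G{\left(L \right)} = \sqrt{-3 + L}$ ($G{\left(L \right)} = \sqrt{L - 3} = \sqrt{-3 + L}$)
$h{\left(H \right)} = i H \sqrt{3}$ ($h{\left(H \right)} = \sqrt{-3 + 0} H = \sqrt{-3} H = i \sqrt{3} H = i H \sqrt{3}$)
$h{\left(9 \right)} \left(5 + 3\right) = i 9 \sqrt{3} \left(5 + 3\right) = 9 i \sqrt{3} \cdot 8 = 72 i \sqrt{3}$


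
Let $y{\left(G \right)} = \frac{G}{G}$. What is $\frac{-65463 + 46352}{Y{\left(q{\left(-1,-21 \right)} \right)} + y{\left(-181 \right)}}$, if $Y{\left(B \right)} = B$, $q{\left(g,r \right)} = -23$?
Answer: $\frac{19111}{22} \approx 868.68$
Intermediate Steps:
$y{\left(G \right)} = 1$
$\frac{-65463 + 46352}{Y{\left(q{\left(-1,-21 \right)} \right)} + y{\left(-181 \right)}} = \frac{-65463 + 46352}{-23 + 1} = - \frac{19111}{-22} = \left(-19111\right) \left(- \frac{1}{22}\right) = \frac{19111}{22}$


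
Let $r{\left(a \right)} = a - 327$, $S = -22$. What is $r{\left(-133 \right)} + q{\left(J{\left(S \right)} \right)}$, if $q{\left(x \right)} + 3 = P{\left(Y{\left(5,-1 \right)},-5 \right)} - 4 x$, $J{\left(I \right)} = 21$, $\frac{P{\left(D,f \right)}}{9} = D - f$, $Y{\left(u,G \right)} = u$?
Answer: $-457$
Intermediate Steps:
$P{\left(D,f \right)} = - 9 f + 9 D$ ($P{\left(D,f \right)} = 9 \left(D - f\right) = - 9 f + 9 D$)
$r{\left(a \right)} = -327 + a$
$q{\left(x \right)} = 87 - 4 x$ ($q{\left(x \right)} = -3 - \left(-90 + 4 x\right) = 87 - 4 x$)
$r{\left(-133 \right)} + q{\left(J{\left(S \right)} \right)} = \left(-327 - 133\right) + \left(87 - 84\right) = -460 + \left(87 - 84\right) = -460 + 3 = -457$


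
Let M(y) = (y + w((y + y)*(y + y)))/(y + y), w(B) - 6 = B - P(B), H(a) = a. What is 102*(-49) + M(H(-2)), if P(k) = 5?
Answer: -20007/4 ≈ -5001.8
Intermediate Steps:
w(B) = 1 + B (w(B) = 6 + (B - 1*5) = 6 + (B - 5) = 6 + (-5 + B) = 1 + B)
M(y) = (1 + y + 4*y**2)/(2*y) (M(y) = (y + (1 + (y + y)*(y + y)))/(y + y) = (y + (1 + (2*y)*(2*y)))/((2*y)) = (y + (1 + 4*y**2))*(1/(2*y)) = (1 + y + 4*y**2)*(1/(2*y)) = (1 + y + 4*y**2)/(2*y))
102*(-49) + M(H(-2)) = 102*(-49) + (1/2)*(1 - 2 + 4*(-2)**2)/(-2) = -4998 + (1/2)*(-1/2)*(1 - 2 + 4*4) = -4998 + (1/2)*(-1/2)*(1 - 2 + 16) = -4998 + (1/2)*(-1/2)*15 = -4998 - 15/4 = -20007/4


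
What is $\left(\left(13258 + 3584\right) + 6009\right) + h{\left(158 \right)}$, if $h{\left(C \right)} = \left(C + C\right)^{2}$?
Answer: $122707$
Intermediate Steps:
$h{\left(C \right)} = 4 C^{2}$ ($h{\left(C \right)} = \left(2 C\right)^{2} = 4 C^{2}$)
$\left(\left(13258 + 3584\right) + 6009\right) + h{\left(158 \right)} = \left(\left(13258 + 3584\right) + 6009\right) + 4 \cdot 158^{2} = \left(16842 + 6009\right) + 4 \cdot 24964 = 22851 + 99856 = 122707$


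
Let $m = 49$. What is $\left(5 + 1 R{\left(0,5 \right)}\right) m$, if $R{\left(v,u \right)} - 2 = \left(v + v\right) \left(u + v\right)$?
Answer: $343$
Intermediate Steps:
$R{\left(v,u \right)} = 2 + 2 v \left(u + v\right)$ ($R{\left(v,u \right)} = 2 + \left(v + v\right) \left(u + v\right) = 2 + 2 v \left(u + v\right)$)
$\left(5 + 1 R{\left(0,5 \right)}\right) m = \left(5 + 1 \left(2 + 2 \cdot 0^{2} + 2 \cdot 5 \cdot 0\right)\right) 49 = \left(5 + 1 \left(2 + 2 \cdot 0 + 0\right)\right) 49 = \left(5 + 1 \left(2 + 0 + 0\right)\right) 49 = \left(5 + 1 \cdot 2\right) 49 = \left(5 + 2\right) 49 = 7 \cdot 49 = 343$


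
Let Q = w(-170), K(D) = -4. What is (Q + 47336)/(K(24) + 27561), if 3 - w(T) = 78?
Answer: 47261/27557 ≈ 1.7150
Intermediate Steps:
w(T) = -75 (w(T) = 3 - 1*78 = 3 - 78 = -75)
Q = -75
(Q + 47336)/(K(24) + 27561) = (-75 + 47336)/(-4 + 27561) = 47261/27557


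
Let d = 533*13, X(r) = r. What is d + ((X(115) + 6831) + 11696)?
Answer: 25571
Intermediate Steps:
d = 6929
d + ((X(115) + 6831) + 11696) = 6929 + ((115 + 6831) + 11696) = 6929 + (6946 + 11696) = 6929 + 18642 = 25571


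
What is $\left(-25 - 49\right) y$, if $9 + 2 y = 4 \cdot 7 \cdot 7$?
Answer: $-6919$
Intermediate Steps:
$y = \frac{187}{2}$ ($y = - \frac{9}{2} + \frac{4 \cdot 7 \cdot 7}{2} = - \frac{9}{2} + \frac{28 \cdot 7}{2} = - \frac{9}{2} + \frac{1}{2} \cdot 196 = - \frac{9}{2} + 98 = \frac{187}{2} \approx 93.5$)
$\left(-25 - 49\right) y = \left(-25 - 49\right) \frac{187}{2} = \left(-74\right) \frac{187}{2} = -6919$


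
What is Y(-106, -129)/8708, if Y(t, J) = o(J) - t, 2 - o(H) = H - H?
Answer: 27/2177 ≈ 0.012402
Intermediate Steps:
o(H) = 2 (o(H) = 2 - (H - H) = 2 - 1*0 = 2 + 0 = 2)
Y(t, J) = 2 - t
Y(-106, -129)/8708 = (2 - 1*(-106))/8708 = (2 + 106)*(1/8708) = 108*(1/8708) = 27/2177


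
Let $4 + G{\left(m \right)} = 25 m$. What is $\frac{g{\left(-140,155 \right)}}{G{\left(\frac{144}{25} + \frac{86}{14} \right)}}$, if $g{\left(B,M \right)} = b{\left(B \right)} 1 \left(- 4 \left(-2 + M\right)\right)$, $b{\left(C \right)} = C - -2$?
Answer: $\frac{197064}{685} \approx 287.68$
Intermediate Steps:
$b{\left(C \right)} = 2 + C$ ($b{\left(C \right)} = C + 2 = 2 + C$)
$g{\left(B,M \right)} = \left(2 + B\right) \left(8 - 4 M\right)$ ($g{\left(B,M \right)} = \left(2 + B\right) 1 \left(- 4 \left(-2 + M\right)\right) = \left(2 + B\right) \left(8 - 4 M\right)$)
$G{\left(m \right)} = -4 + 25 m$
$\frac{g{\left(-140,155 \right)}}{G{\left(\frac{144}{25} + \frac{86}{14} \right)}} = \frac{\left(-4\right) \left(-2 + 155\right) \left(2 - 140\right)}{-4 + 25 \left(\frac{144}{25} + \frac{86}{14}\right)} = \frac{\left(-4\right) 153 \left(-138\right)}{-4 + 25 \left(144 \cdot \frac{1}{25} + 86 \cdot \frac{1}{14}\right)} = \frac{84456}{-4 + 25 \left(\frac{144}{25} + \frac{43}{7}\right)} = \frac{84456}{-4 + 25 \cdot \frac{2083}{175}} = \frac{84456}{-4 + \frac{2083}{7}} = \frac{84456}{\frac{2055}{7}} = 84456 \cdot \frac{7}{2055} = \frac{197064}{685}$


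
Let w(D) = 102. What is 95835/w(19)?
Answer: 31945/34 ≈ 939.56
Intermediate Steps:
95835/w(19) = 95835/102 = 95835*(1/102) = 31945/34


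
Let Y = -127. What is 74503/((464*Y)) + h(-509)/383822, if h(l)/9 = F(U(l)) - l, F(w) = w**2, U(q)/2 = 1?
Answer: -14161909945/11308931408 ≈ -1.2523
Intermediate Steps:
U(q) = 2 (U(q) = 2*1 = 2)
h(l) = 36 - 9*l (h(l) = 9*(2**2 - l) = 9*(4 - l) = 36 - 9*l)
74503/((464*Y)) + h(-509)/383822 = 74503/((464*(-127))) + (36 - 9*(-509))/383822 = 74503/(-58928) + (36 + 4581)*(1/383822) = 74503*(-1/58928) + 4617*(1/383822) = -74503/58928 + 4617/383822 = -14161909945/11308931408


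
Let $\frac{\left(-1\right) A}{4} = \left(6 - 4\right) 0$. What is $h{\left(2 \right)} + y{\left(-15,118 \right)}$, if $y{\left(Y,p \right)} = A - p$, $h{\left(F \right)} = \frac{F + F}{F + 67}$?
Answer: $- \frac{8138}{69} \approx -117.94$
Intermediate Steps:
$h{\left(F \right)} = \frac{2 F}{67 + F}$
$A = 0$ ($A = - 4 \left(6 - 4\right) 0 = - 4 \cdot 2 \cdot 0 = \left(-4\right) 0 = 0$)
$y{\left(Y,p \right)} = - p$ ($y{\left(Y,p \right)} = 0 - p = - p$)
$h{\left(2 \right)} + y{\left(-15,118 \right)} = 2 \cdot 2 \frac{1}{67 + 2} - 118 = 2 \cdot 2 \cdot \frac{1}{69} - 118 = \frac{4}{69} - 118 = - \frac{8138}{69}$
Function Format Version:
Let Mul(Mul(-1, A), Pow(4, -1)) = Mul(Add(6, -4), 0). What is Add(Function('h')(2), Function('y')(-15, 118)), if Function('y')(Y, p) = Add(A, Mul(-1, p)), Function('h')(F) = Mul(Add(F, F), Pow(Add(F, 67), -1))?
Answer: Rational(-8138, 69) ≈ -117.94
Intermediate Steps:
Function('h')(F) = Mul(2, F, Pow(Add(67, F), -1)) (Function('h')(F) = Mul(Mul(2, F), Pow(Add(67, F), -1)) = Mul(2, F, Pow(Add(67, F), -1)))
A = 0 (A = Mul(-4, Mul(Add(6, -4), 0)) = Mul(-4, Mul(2, 0)) = Mul(-4, 0) = 0)
Function('y')(Y, p) = Mul(-1, p) (Function('y')(Y, p) = Add(0, Mul(-1, p)) = Mul(-1, p))
Add(Function('h')(2), Function('y')(-15, 118)) = Add(Mul(2, 2, Pow(Add(67, 2), -1)), Mul(-1, 118)) = Add(Mul(2, 2, Pow(69, -1)), -118) = Add(Mul(2, 2, Rational(1, 69)), -118) = Add(Rational(4, 69), -118) = Rational(-8138, 69)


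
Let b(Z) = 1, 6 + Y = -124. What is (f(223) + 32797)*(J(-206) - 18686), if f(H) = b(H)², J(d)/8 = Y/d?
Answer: -63107878124/103 ≈ -6.1270e+8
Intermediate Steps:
Y = -130 (Y = -6 - 124 = -130)
J(d) = -1040/d (J(d) = 8*(-130/d) = -1040/d)
f(H) = 1 (f(H) = 1² = 1)
(f(223) + 32797)*(J(-206) - 18686) = (1 + 32797)*(-1040/(-206) - 18686) = 32798*(-1040*(-1/206) - 18686) = 32798*(520/103 - 18686) = 32798*(-1924138/103) = -63107878124/103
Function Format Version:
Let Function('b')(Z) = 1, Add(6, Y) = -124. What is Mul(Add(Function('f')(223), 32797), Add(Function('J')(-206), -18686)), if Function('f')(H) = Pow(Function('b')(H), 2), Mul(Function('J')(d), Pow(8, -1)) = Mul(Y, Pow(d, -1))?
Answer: Rational(-63107878124, 103) ≈ -6.1270e+8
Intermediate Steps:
Y = -130 (Y = Add(-6, -124) = -130)
Function('J')(d) = Mul(-1040, Pow(d, -1)) (Function('J')(d) = Mul(8, Mul(-130, Pow(d, -1))) = Mul(-1040, Pow(d, -1)))
Function('f')(H) = 1 (Function('f')(H) = Pow(1, 2) = 1)
Mul(Add(Function('f')(223), 32797), Add(Function('J')(-206), -18686)) = Mul(Add(1, 32797), Add(Mul(-1040, Pow(-206, -1)), -18686)) = Mul(32798, Add(Mul(-1040, Rational(-1, 206)), -18686)) = Mul(32798, Add(Rational(520, 103), -18686)) = Mul(32798, Rational(-1924138, 103)) = Rational(-63107878124, 103)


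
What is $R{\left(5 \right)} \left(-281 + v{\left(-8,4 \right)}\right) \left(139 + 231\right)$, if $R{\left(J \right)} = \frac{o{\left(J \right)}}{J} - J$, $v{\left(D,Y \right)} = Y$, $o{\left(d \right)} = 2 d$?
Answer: $307470$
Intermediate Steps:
$R{\left(J \right)} = 2 - J$ ($R{\left(J \right)} = \frac{2 J}{J} - J = 2 - J$)
$R{\left(5 \right)} \left(-281 + v{\left(-8,4 \right)}\right) \left(139 + 231\right) = \left(2 - 5\right) \left(-281 + 4\right) \left(139 + 231\right) = \left(2 - 5\right) \left(\left(-277\right) 370\right) = \left(-3\right) \left(-102490\right) = 307470$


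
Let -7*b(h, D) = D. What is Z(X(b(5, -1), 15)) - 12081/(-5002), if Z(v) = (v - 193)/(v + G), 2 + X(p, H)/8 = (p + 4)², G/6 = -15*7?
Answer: 79675758/31169963 ≈ 2.5562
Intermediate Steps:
b(h, D) = -D/7
G = -630 (G = 6*(-15*7) = 6*(-105) = -630)
X(p, H) = -16 + 8*(4 + p)² (X(p, H) = -16 + 8*(p + 4)² = -16 + 8*(4 + p)²)
Z(v) = (-193 + v)/(-630 + v) (Z(v) = (v - 193)/(v - 630) = (-193 + v)/(-630 + v))
Z(X(b(5, -1), 15)) - 12081/(-5002) = (-193 + (-16 + 8*(4 - ⅐*(-1))²))/(-630 + (-16 + 8*(4 - ⅐*(-1))²)) - 12081/(-5002) = (-193 + (-16 + 8*(4 + ⅐)²))/(-630 + (-16 + 8*(4 + ⅐)²)) - 12081*(-1)/5002 = (-193 + (-16 + 8*(29/7)²))/(-630 + (-16 + 8*(29/7)²)) - 1*(-12081/5002) = (-193 + (-16 + 8*(841/49)))/(-630 + (-16 + 8*(841/49))) + 12081/5002 = (-193 + (-16 + 6728/49))/(-630 + (-16 + 6728/49)) + 12081/5002 = (-193 + 5944/49)/(-630 + 5944/49) + 12081/5002 = -3513/49/(-24926/49) + 12081/5002 = -49/24926*(-3513/49) + 12081/5002 = 3513/24926 + 12081/5002 = 79675758/31169963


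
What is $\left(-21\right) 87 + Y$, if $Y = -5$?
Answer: $-1832$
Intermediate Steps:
$\left(-21\right) 87 + Y = \left(-21\right) 87 - 5 = -1827 - 5 = -1832$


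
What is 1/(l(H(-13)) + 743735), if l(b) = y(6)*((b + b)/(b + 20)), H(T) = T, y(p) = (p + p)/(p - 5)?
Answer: 7/5205833 ≈ 1.3446e-6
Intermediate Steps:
y(p) = 2*p/(-5 + p) (y(p) = (2*p)/(-5 + p) = 2*p/(-5 + p))
l(b) = 24*b/(20 + b) (l(b) = (2*6/(-5 + 6))*((b + b)/(b + 20)) = (2*6/1)*((2*b)/(20 + b)) = (2*6*1)*(2*b/(20 + b)) = 12*(2*b/(20 + b)) = 24*b/(20 + b))
1/(l(H(-13)) + 743735) = 1/(24*(-13)/(20 - 13) + 743735) = 1/(24*(-13)/7 + 743735) = 1/(24*(-13)*(⅐) + 743735) = 1/(-312/7 + 743735) = 1/(5205833/7) = 7/5205833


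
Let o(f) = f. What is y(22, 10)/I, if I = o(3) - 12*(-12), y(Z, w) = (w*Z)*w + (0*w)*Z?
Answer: 2200/147 ≈ 14.966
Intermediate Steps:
y(Z, w) = Z*w**2 (y(Z, w) = (Z*w)*w + 0*Z = Z*w**2 + 0 = Z*w**2)
I = 147 (I = 3 - 12*(-12) = 3 + 144 = 147)
y(22, 10)/I = (22*10**2)/147 = (22*100)*(1/147) = 2200*(1/147) = 2200/147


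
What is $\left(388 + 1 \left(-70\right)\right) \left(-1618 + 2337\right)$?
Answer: $228642$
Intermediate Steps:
$\left(388 + 1 \left(-70\right)\right) \left(-1618 + 2337\right) = \left(388 - 70\right) 719 = 318 \cdot 719 = 228642$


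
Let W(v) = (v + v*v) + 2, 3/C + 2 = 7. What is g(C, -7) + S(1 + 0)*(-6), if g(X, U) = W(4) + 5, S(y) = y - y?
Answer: 27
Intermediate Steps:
C = ⅗ (C = 3/(-2 + 7) = 3/5 = 3*(⅕) = ⅗ ≈ 0.60000)
W(v) = 2 + v + v² (W(v) = (v + v²) + 2 = 2 + v + v²)
S(y) = 0
g(X, U) = 27 (g(X, U) = (2 + 4 + 4²) + 5 = (2 + 4 + 16) + 5 = 22 + 5 = 27)
g(C, -7) + S(1 + 0)*(-6) = 27 + 0*(-6) = 27 + 0 = 27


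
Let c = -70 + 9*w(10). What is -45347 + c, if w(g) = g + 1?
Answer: -45318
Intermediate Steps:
w(g) = 1 + g
c = 29 (c = -70 + 9*(1 + 10) = -70 + 9*11 = -70 + 99 = 29)
-45347 + c = -45347 + 29 = -45318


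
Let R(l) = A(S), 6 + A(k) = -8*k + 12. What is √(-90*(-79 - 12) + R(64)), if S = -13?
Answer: 10*√83 ≈ 91.104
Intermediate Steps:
A(k) = 6 - 8*k (A(k) = -6 + (-8*k + 12) = -6 + (12 - 8*k) = 6 - 8*k)
R(l) = 110 (R(l) = 6 - 8*(-13) = 6 + 104 = 110)
√(-90*(-79 - 12) + R(64)) = √(-90*(-79 - 12) + 110) = √(-90*(-91) + 110) = √(8190 + 110) = √8300 = 10*√83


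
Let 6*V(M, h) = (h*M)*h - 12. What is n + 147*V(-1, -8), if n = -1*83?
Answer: -1945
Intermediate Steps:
n = -83
V(M, h) = -2 + M*h²/6 (V(M, h) = ((h*M)*h - 12)/6 = ((M*h)*h - 12)/6 = (M*h² - 12)/6 = (-12 + M*h²)/6 = -2 + M*h²/6)
n + 147*V(-1, -8) = -83 + 147*(-2 + (⅙)*(-1)*(-8)²) = -83 + 147*(-2 + (⅙)*(-1)*64) = -83 + 147*(-2 - 32/3) = -83 + 147*(-38/3) = -83 - 1862 = -1945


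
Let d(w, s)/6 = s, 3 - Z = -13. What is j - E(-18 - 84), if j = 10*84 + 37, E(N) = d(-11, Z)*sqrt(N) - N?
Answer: 775 - 96*I*sqrt(102) ≈ 775.0 - 969.55*I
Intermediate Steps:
Z = 16 (Z = 3 - 1*(-13) = 3 + 13 = 16)
d(w, s) = 6*s
E(N) = -N + 96*sqrt(N) (E(N) = (6*16)*sqrt(N) - N = 96*sqrt(N) - N = -N + 96*sqrt(N))
j = 877 (j = 840 + 37 = 877)
j - E(-18 - 84) = 877 - (-(-18 - 84) + 96*sqrt(-18 - 84)) = 877 - (-1*(-102) + 96*sqrt(-102)) = 877 - (102 + 96*(I*sqrt(102))) = 877 - (102 + 96*I*sqrt(102)) = 877 + (-102 - 96*I*sqrt(102)) = 775 - 96*I*sqrt(102)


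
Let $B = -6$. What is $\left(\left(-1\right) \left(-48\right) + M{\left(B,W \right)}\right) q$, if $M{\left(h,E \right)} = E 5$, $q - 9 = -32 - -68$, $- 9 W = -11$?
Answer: $2435$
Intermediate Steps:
$W = \frac{11}{9}$ ($W = \left(- \frac{1}{9}\right) \left(-11\right) = \frac{11}{9} \approx 1.2222$)
$q = 45$ ($q = 9 - -36 = 9 + \left(-32 + 68\right) = 9 + 36 = 45$)
$M{\left(h,E \right)} = 5 E$
$\left(\left(-1\right) \left(-48\right) + M{\left(B,W \right)}\right) q = \left(\left(-1\right) \left(-48\right) + 5 \cdot \frac{11}{9}\right) 45 = \left(48 + \frac{55}{9}\right) 45 = \frac{487}{9} \cdot 45 = 2435$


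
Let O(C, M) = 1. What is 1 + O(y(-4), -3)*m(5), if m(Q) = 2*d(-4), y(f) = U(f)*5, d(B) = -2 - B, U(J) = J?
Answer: 5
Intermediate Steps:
y(f) = 5*f (y(f) = f*5 = 5*f)
m(Q) = 4 (m(Q) = 2*(-2 - 1*(-4)) = 2*(-2 + 4) = 2*2 = 4)
1 + O(y(-4), -3)*m(5) = 1 + 1*4 = 1 + 4 = 5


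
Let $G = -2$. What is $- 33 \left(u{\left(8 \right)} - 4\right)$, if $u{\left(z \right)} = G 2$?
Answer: $264$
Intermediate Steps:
$u{\left(z \right)} = -4$ ($u{\left(z \right)} = \left(-2\right) 2 = -4$)
$- 33 \left(u{\left(8 \right)} - 4\right) = - 33 \left(-4 - 4\right) = \left(-33\right) \left(-8\right) = 264$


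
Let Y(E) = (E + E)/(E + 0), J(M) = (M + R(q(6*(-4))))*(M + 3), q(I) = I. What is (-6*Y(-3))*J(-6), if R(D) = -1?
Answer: -252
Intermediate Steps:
J(M) = (-1 + M)*(3 + M) (J(M) = (M - 1)*(M + 3) = (-1 + M)*(3 + M))
Y(E) = 2 (Y(E) = (2*E)/E = 2)
(-6*Y(-3))*J(-6) = (-6*2)*(-3 + (-6)² + 2*(-6)) = -12*(-3 + 36 - 12) = -12*21 = -252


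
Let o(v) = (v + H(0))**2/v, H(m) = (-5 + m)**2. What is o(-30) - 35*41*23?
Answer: -198035/6 ≈ -33006.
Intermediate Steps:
o(v) = (25 + v)**2/v (o(v) = (v + (-5 + 0)**2)**2/v = (v + (-5)**2)**2/v = (v + 25)**2/v = (25 + v)**2/v)
o(-30) - 35*41*23 = (25 - 30)**2/(-30) - 35*41*23 = -1/30*(-5)**2 - 1435*23 = -1/30*25 - 33005 = -5/6 - 33005 = -198035/6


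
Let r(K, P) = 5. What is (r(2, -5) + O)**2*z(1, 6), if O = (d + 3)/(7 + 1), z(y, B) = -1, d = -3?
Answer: -25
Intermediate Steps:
O = 0 (O = (-3 + 3)/(7 + 1) = 0/8 = 0*(1/8) = 0)
(r(2, -5) + O)**2*z(1, 6) = (5 + 0)**2*(-1) = 5**2*(-1) = 25*(-1) = -25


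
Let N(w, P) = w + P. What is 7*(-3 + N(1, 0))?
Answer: -14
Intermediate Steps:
N(w, P) = P + w
7*(-3 + N(1, 0)) = 7*(-3 + (0 + 1)) = 7*(-3 + 1) = 7*(-2) = -14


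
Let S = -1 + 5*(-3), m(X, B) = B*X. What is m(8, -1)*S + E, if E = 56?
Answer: 184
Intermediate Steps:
S = -16 (S = -1 - 15 = -16)
m(8, -1)*S + E = -1*8*(-16) + 56 = -8*(-16) + 56 = 128 + 56 = 184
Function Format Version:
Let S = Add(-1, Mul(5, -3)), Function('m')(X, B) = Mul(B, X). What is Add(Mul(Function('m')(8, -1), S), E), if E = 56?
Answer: 184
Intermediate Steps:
S = -16 (S = Add(-1, -15) = -16)
Add(Mul(Function('m')(8, -1), S), E) = Add(Mul(Mul(-1, 8), -16), 56) = Add(Mul(-8, -16), 56) = Add(128, 56) = 184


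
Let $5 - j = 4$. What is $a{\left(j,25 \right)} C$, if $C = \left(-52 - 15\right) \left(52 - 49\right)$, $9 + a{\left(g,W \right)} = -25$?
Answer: $6834$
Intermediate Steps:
$j = 1$ ($j = 5 - 4 = 1$)
$a{\left(g,W \right)} = -34$ ($a{\left(g,W \right)} = -9 - 25 = -34$)
$C = -201$ ($C = \left(-67\right) 3 = -201$)
$a{\left(j,25 \right)} C = \left(-34\right) \left(-201\right) = 6834$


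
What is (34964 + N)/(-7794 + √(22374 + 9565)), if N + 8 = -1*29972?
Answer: -38845296/60714497 - 204344*√19/60714497 ≈ -0.65447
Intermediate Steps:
N = -29980 (N = -8 - 1*29972 = -8 - 29972 = -29980)
(34964 + N)/(-7794 + √(22374 + 9565)) = (34964 - 29980)/(-7794 + √(22374 + 9565)) = 4984/(-7794 + √31939) = 4984/(-7794 + 41*√19)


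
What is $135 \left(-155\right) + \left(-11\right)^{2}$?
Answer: $-20804$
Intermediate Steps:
$135 \left(-155\right) + \left(-11\right)^{2} = -20925 + 121 = -20804$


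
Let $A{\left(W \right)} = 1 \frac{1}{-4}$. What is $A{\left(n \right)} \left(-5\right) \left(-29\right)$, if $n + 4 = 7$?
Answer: $- \frac{145}{4} \approx -36.25$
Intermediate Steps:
$n = 3$ ($n = -4 + 7 = 3$)
$A{\left(W \right)} = - \frac{1}{4}$ ($A{\left(W \right)} = 1 \left(- \frac{1}{4}\right) = - \frac{1}{4}$)
$A{\left(n \right)} \left(-5\right) \left(-29\right) = \left(- \frac{1}{4}\right) \left(-5\right) \left(-29\right) = \frac{5}{4} \left(-29\right) = - \frac{145}{4}$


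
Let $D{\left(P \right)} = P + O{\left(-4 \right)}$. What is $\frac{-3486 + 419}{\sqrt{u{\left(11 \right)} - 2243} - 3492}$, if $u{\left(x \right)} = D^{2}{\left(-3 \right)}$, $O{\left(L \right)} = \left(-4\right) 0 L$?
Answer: $\frac{5354982}{6098149} + \frac{3067 i \sqrt{2234}}{12196298} \approx 0.87813 + 0.011886 i$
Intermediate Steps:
$O{\left(L \right)} = 0$ ($O{\left(L \right)} = 0 L = 0$)
$D{\left(P \right)} = P$ ($D{\left(P \right)} = P + 0 = P$)
$u{\left(x \right)} = 9$ ($u{\left(x \right)} = \left(-3\right)^{2} = 9$)
$\frac{-3486 + 419}{\sqrt{u{\left(11 \right)} - 2243} - 3492} = \frac{-3486 + 419}{\sqrt{9 - 2243} - 3492} = - \frac{3067}{\sqrt{-2234} - 3492} = - \frac{3067}{i \sqrt{2234} - 3492} = - \frac{3067}{-3492 + i \sqrt{2234}}$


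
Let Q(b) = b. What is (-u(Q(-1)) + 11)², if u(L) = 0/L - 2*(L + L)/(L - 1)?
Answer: 169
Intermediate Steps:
u(L) = -4*L/(-1 + L) (u(L) = 0 - 2*2*L/(-1 + L) = 0 - 4*L/(-1 + L) = -4*L/(-1 + L))
(-u(Q(-1)) + 11)² = (-(-4)*(-1)/(-1 - 1) + 11)² = (-(-4)*(-1)/(-2) + 11)² = (-(-4)*(-1)*(-1)/2 + 11)² = (-1*(-2) + 11)² = (2 + 11)² = 13² = 169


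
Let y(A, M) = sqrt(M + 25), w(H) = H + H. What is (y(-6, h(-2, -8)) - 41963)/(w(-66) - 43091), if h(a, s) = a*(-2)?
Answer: 41963/43223 - sqrt(29)/43223 ≈ 0.97072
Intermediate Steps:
h(a, s) = -2*a
w(H) = 2*H
y(A, M) = sqrt(25 + M)
(y(-6, h(-2, -8)) - 41963)/(w(-66) - 43091) = (sqrt(25 - 2*(-2)) - 41963)/(2*(-66) - 43091) = (sqrt(25 + 4) - 41963)/(-132 - 43091) = (sqrt(29) - 41963)/(-43223) = (-41963 + sqrt(29))*(-1/43223) = 41963/43223 - sqrt(29)/43223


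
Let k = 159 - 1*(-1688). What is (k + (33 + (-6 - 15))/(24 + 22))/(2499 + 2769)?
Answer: 42487/121164 ≈ 0.35066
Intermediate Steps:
k = 1847 (k = 159 + 1688 = 1847)
(k + (33 + (-6 - 15))/(24 + 22))/(2499 + 2769) = (1847 + (33 + (-6 - 15))/(24 + 22))/(2499 + 2769) = (1847 + (33 - 21)/46)/5268 = (1847 + 12*(1/46))*(1/5268) = (1847 + 6/23)*(1/5268) = (42487/23)*(1/5268) = 42487/121164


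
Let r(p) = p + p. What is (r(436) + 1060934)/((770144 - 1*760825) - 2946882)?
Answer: -1061806/2937563 ≈ -0.36146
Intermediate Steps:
r(p) = 2*p
(r(436) + 1060934)/((770144 - 1*760825) - 2946882) = (2*436 + 1060934)/((770144 - 1*760825) - 2946882) = (872 + 1060934)/((770144 - 760825) - 2946882) = 1061806/(9319 - 2946882) = 1061806/(-2937563) = 1061806*(-1/2937563) = -1061806/2937563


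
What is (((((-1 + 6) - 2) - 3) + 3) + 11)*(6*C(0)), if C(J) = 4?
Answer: 336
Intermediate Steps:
(((((-1 + 6) - 2) - 3) + 3) + 11)*(6*C(0)) = (((((-1 + 6) - 2) - 3) + 3) + 11)*(6*4) = ((((5 - 2) - 3) + 3) + 11)*24 = (((3 - 3) + 3) + 11)*24 = ((0 + 3) + 11)*24 = (3 + 11)*24 = 14*24 = 336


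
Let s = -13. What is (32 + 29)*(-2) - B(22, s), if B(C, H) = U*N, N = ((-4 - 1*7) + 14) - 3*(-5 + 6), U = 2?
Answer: -122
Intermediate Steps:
N = 0 (N = ((-4 - 7) + 14) - 3*1 = (-11 + 14) - 3 = 3 - 3 = 0)
B(C, H) = 0 (B(C, H) = 2*0 = 0)
(32 + 29)*(-2) - B(22, s) = (32 + 29)*(-2) - 1*0 = 61*(-2) + 0 = -122 + 0 = -122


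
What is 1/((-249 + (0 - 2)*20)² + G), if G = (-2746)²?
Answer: 1/7624037 ≈ 1.3116e-7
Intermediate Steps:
G = 7540516
1/((-249 + (0 - 2)*20)² + G) = 1/((-249 + (0 - 2)*20)² + 7540516) = 1/((-249 - 2*20)² + 7540516) = 1/((-249 - 40)² + 7540516) = 1/((-289)² + 7540516) = 1/(83521 + 7540516) = 1/7624037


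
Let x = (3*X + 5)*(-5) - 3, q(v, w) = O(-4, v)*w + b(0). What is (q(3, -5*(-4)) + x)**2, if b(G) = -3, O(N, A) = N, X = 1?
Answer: 15876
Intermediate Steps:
q(v, w) = -3 - 4*w (q(v, w) = -4*w - 3 = -3 - 4*w)
x = -43 (x = (3*1 + 5)*(-5) - 3 = (3 + 5)*(-5) - 3 = 8*(-5) - 3 = -40 - 3 = -43)
(q(3, -5*(-4)) + x)**2 = ((-3 - (-20)*(-4)) - 43)**2 = ((-3 - 4*20) - 43)**2 = ((-3 - 80) - 43)**2 = (-83 - 43)**2 = (-126)**2 = 15876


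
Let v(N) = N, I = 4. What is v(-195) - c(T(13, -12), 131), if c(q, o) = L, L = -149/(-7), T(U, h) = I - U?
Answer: -1514/7 ≈ -216.29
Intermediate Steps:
T(U, h) = 4 - U
L = 149/7 (L = -149*(-1/7) = 149/7 ≈ 21.286)
c(q, o) = 149/7
v(-195) - c(T(13, -12), 131) = -195 - 1*149/7 = -195 - 149/7 = -1514/7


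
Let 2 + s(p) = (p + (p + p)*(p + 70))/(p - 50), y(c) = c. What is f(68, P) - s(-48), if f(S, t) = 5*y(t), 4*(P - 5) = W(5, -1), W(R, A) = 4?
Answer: 488/49 ≈ 9.9592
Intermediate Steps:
P = 6 (P = 5 + (1/4)*4 = 5 + 1 = 6)
f(S, t) = 5*t
s(p) = -2 + (p + 2*p*(70 + p))/(-50 + p) (s(p) = -2 + (p + (p + p)*(p + 70))/(p - 50) = -2 + (p + (2*p)*(70 + p))/(-50 + p) = -2 + (p + 2*p*(70 + p))/(-50 + p))
f(68, P) - s(-48) = 5*6 - (100 + 2*(-48)**2 + 139*(-48))/(-50 - 48) = 30 - (100 + 2*2304 - 6672)/(-98) = 30 - (-1)*(100 + 4608 - 6672)/98 = 30 - (-1)*(-1964)/98 = 30 - 1*982/49 = 30 - 982/49 = 488/49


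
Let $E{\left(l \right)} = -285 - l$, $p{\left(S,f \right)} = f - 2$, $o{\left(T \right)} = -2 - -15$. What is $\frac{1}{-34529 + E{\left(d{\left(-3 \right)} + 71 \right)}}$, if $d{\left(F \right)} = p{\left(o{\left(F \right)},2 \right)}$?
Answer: $- \frac{1}{34885} \approx -2.8666 \cdot 10^{-5}$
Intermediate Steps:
$o{\left(T \right)} = 13$ ($o{\left(T \right)} = -2 + 15 = 13$)
$p{\left(S,f \right)} = -2 + f$ ($p{\left(S,f \right)} = f - 2 = -2 + f$)
$d{\left(F \right)} = 0$ ($d{\left(F \right)} = -2 + 2 = 0$)
$\frac{1}{-34529 + E{\left(d{\left(-3 \right)} + 71 \right)}} = \frac{1}{-34529 - 356} = \frac{1}{-34885} = - \frac{1}{34885}$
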